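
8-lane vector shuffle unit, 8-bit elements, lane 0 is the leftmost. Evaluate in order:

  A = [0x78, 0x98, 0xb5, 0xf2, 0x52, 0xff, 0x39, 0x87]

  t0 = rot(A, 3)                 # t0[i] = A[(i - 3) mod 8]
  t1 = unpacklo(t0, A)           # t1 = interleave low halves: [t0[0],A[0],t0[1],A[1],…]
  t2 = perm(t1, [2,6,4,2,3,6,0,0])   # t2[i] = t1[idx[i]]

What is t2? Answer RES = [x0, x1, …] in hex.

RES = [ 0x39  0x78  0x87  0x39  0x98  0x78  0xff  0xff ]

→ t0 |ff|39|87|78|98|b5|f2|52|
→ t1 |ff|78|39|98|87|b5|78|f2|
→ t2 |39|78|87|39|98|78|ff|ff|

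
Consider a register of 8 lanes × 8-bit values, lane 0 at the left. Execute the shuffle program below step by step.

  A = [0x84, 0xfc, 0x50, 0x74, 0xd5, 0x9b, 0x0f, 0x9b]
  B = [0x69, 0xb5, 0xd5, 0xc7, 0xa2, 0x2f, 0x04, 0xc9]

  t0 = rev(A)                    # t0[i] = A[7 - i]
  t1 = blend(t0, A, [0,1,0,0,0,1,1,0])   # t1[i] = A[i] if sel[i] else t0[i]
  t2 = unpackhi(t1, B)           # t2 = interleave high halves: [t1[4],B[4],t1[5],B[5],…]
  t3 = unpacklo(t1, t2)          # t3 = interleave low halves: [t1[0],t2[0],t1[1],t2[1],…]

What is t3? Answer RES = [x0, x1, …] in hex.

t0 = [0x9b, 0x0f, 0x9b, 0xd5, 0x74, 0x50, 0xfc, 0x84]
t1 = [0x9b, 0xfc, 0x9b, 0xd5, 0x74, 0x9b, 0x0f, 0x84]
t2 = [0x74, 0xa2, 0x9b, 0x2f, 0x0f, 0x04, 0x84, 0xc9]
t3 = [0x9b, 0x74, 0xfc, 0xa2, 0x9b, 0x9b, 0xd5, 0x2f]

RES = [ 0x9b  0x74  0xfc  0xa2  0x9b  0x9b  0xd5  0x2f ]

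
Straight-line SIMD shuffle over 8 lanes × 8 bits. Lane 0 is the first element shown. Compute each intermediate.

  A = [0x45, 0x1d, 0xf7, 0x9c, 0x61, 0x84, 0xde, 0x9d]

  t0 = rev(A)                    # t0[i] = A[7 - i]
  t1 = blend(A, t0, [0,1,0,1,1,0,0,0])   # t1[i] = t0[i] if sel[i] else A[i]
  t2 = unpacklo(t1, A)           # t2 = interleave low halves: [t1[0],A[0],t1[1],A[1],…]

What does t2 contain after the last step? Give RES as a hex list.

  t0: 9d de 84 61 9c f7 1d 45
  t1: 45 de f7 61 9c 84 de 9d
  t2: 45 45 de 1d f7 f7 61 9c

RES = [ 0x45  0x45  0xde  0x1d  0xf7  0xf7  0x61  0x9c ]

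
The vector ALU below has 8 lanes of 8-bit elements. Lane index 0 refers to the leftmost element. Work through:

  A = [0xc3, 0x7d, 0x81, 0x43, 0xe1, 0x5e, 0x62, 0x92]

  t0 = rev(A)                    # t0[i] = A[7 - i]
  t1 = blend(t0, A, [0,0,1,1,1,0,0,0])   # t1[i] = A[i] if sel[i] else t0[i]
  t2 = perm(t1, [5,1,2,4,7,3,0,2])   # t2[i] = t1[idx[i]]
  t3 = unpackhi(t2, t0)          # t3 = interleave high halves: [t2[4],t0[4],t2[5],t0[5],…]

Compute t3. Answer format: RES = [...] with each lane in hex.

RES = [0xc3, 0x43, 0x43, 0x81, 0x92, 0x7d, 0x81, 0xc3]

→ t0 |92|62|5e|e1|43|81|7d|c3|
→ t1 |92|62|81|43|e1|81|7d|c3|
→ t2 |81|62|81|e1|c3|43|92|81|
→ t3 |c3|43|43|81|92|7d|81|c3|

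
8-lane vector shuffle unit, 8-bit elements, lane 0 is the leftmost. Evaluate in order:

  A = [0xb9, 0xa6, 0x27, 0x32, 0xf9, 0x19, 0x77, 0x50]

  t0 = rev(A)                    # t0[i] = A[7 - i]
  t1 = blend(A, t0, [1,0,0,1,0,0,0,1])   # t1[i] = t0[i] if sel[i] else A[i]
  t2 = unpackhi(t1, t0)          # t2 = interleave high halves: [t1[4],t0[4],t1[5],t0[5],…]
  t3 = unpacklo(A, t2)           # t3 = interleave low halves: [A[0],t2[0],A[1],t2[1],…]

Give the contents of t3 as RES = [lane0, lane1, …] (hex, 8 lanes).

→ t0 |50|77|19|f9|32|27|a6|b9|
→ t1 |50|a6|27|f9|f9|19|77|b9|
→ t2 |f9|32|19|27|77|a6|b9|b9|
→ t3 |b9|f9|a6|32|27|19|32|27|

RES = [0xb9, 0xf9, 0xa6, 0x32, 0x27, 0x19, 0x32, 0x27]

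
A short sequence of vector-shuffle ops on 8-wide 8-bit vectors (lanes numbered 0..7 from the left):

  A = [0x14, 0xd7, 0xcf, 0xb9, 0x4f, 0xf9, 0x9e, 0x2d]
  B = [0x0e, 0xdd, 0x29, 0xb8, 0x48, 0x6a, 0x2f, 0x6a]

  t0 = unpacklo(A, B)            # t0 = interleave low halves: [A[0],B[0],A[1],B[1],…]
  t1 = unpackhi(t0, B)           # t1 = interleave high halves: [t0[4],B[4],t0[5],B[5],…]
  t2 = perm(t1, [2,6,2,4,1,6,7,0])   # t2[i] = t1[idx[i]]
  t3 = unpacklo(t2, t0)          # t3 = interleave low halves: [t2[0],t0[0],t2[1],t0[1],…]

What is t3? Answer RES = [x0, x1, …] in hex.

  t0: 14 0e d7 dd cf 29 b9 b8
  t1: cf 48 29 6a b9 2f b8 6a
  t2: 29 b8 29 b9 48 b8 6a cf
  t3: 29 14 b8 0e 29 d7 b9 dd

RES = [0x29, 0x14, 0xb8, 0x0e, 0x29, 0xd7, 0xb9, 0xdd]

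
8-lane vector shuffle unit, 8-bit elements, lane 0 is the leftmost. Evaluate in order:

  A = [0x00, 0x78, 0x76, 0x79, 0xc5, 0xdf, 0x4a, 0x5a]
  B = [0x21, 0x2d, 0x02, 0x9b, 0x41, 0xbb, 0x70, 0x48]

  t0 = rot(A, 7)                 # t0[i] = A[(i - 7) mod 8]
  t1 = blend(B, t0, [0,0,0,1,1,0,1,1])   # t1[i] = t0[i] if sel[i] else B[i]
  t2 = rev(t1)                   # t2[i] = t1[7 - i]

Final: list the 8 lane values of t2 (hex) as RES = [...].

  t0: 78 76 79 c5 df 4a 5a 00
  t1: 21 2d 02 c5 df bb 5a 00
  t2: 00 5a bb df c5 02 2d 21

RES = [0x00, 0x5a, 0xbb, 0xdf, 0xc5, 0x02, 0x2d, 0x21]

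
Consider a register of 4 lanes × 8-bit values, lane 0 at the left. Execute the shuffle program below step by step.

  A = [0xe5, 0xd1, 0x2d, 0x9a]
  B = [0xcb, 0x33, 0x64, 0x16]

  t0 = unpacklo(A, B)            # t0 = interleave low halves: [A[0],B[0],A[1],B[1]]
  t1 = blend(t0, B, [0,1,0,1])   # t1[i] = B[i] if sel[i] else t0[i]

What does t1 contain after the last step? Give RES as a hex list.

RES = [ 0xe5  0x33  0xd1  0x16 ]

t0 = [0xe5, 0xcb, 0xd1, 0x33]
t1 = [0xe5, 0x33, 0xd1, 0x16]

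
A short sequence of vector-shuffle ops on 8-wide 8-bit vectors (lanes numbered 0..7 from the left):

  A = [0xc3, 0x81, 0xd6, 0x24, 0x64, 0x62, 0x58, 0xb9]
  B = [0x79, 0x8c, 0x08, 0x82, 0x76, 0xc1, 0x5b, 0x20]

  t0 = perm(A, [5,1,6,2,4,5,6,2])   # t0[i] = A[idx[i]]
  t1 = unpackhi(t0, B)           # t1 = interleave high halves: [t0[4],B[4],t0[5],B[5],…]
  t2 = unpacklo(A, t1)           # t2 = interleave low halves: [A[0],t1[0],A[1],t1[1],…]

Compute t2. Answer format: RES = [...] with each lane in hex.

RES = [ 0xc3  0x64  0x81  0x76  0xd6  0x62  0x24  0xc1 ]

  t0: 62 81 58 d6 64 62 58 d6
  t1: 64 76 62 c1 58 5b d6 20
  t2: c3 64 81 76 d6 62 24 c1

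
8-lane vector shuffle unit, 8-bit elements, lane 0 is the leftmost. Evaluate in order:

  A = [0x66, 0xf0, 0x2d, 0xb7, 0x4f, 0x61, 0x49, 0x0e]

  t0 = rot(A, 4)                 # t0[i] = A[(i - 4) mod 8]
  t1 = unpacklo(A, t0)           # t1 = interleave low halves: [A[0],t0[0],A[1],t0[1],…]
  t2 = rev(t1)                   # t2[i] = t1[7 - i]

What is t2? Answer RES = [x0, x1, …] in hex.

RES = [0x0e, 0xb7, 0x49, 0x2d, 0x61, 0xf0, 0x4f, 0x66]

t0 = [0x4f, 0x61, 0x49, 0x0e, 0x66, 0xf0, 0x2d, 0xb7]
t1 = [0x66, 0x4f, 0xf0, 0x61, 0x2d, 0x49, 0xb7, 0x0e]
t2 = [0x0e, 0xb7, 0x49, 0x2d, 0x61, 0xf0, 0x4f, 0x66]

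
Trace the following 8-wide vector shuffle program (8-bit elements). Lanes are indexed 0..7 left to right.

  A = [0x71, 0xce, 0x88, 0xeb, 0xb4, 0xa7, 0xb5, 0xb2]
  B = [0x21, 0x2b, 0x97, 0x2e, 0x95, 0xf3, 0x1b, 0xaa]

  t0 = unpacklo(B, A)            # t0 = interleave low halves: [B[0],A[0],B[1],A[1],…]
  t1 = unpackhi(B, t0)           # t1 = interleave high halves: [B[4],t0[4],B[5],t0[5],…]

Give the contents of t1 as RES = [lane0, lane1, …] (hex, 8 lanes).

RES = [0x95, 0x97, 0xf3, 0x88, 0x1b, 0x2e, 0xaa, 0xeb]

→ t0 |21|71|2b|ce|97|88|2e|eb|
→ t1 |95|97|f3|88|1b|2e|aa|eb|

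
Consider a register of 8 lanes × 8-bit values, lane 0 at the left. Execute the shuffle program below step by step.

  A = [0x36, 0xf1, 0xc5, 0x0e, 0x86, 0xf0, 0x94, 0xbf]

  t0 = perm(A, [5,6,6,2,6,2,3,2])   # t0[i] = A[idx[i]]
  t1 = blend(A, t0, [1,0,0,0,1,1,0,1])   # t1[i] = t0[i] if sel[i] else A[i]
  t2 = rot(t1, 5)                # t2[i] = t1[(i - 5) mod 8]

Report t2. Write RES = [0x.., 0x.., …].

t0 = [0xf0, 0x94, 0x94, 0xc5, 0x94, 0xc5, 0x0e, 0xc5]
t1 = [0xf0, 0xf1, 0xc5, 0x0e, 0x94, 0xc5, 0x94, 0xc5]
t2 = [0x0e, 0x94, 0xc5, 0x94, 0xc5, 0xf0, 0xf1, 0xc5]

RES = [0x0e, 0x94, 0xc5, 0x94, 0xc5, 0xf0, 0xf1, 0xc5]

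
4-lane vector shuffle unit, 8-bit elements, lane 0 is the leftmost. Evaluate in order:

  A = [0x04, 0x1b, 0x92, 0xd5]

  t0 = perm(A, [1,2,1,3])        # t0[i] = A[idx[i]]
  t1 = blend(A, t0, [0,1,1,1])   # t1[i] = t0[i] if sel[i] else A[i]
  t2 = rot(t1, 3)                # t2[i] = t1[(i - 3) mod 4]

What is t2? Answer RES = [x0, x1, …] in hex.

  t0: 1b 92 1b d5
  t1: 04 92 1b d5
  t2: 92 1b d5 04

RES = [ 0x92  0x1b  0xd5  0x04 ]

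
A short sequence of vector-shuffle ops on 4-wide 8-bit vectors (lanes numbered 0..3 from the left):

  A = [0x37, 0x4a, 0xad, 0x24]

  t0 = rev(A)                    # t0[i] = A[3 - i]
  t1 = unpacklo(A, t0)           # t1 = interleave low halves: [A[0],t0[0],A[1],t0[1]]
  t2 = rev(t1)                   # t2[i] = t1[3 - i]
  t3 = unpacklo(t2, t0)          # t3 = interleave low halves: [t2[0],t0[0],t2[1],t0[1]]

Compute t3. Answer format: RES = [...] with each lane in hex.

  t0: 24 ad 4a 37
  t1: 37 24 4a ad
  t2: ad 4a 24 37
  t3: ad 24 4a ad

RES = [0xad, 0x24, 0x4a, 0xad]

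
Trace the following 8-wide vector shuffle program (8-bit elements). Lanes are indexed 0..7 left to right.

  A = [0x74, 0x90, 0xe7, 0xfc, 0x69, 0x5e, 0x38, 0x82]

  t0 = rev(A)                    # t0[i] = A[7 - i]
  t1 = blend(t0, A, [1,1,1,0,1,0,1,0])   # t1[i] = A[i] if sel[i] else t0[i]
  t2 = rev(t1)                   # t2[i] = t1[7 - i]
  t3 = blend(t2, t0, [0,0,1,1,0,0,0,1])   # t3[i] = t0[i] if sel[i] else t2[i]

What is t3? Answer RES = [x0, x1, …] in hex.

RES = [0x74, 0x38, 0x5e, 0x69, 0x69, 0xe7, 0x90, 0x74]

→ t0 |82|38|5e|69|fc|e7|90|74|
→ t1 |74|90|e7|69|69|e7|38|74|
→ t2 |74|38|e7|69|69|e7|90|74|
→ t3 |74|38|5e|69|69|e7|90|74|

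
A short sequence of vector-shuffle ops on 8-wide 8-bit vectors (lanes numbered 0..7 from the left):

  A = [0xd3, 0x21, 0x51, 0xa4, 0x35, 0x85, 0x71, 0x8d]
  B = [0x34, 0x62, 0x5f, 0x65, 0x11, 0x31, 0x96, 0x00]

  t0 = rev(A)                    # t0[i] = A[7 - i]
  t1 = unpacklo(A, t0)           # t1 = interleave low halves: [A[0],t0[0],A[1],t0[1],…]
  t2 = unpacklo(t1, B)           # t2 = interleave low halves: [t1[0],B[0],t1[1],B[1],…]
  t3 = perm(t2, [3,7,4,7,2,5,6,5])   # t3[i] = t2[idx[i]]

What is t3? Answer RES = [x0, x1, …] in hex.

RES = [ 0x62  0x65  0x21  0x65  0x8d  0x5f  0x71  0x5f ]

→ t0 |8d|71|85|35|a4|51|21|d3|
→ t1 |d3|8d|21|71|51|85|a4|35|
→ t2 |d3|34|8d|62|21|5f|71|65|
→ t3 |62|65|21|65|8d|5f|71|5f|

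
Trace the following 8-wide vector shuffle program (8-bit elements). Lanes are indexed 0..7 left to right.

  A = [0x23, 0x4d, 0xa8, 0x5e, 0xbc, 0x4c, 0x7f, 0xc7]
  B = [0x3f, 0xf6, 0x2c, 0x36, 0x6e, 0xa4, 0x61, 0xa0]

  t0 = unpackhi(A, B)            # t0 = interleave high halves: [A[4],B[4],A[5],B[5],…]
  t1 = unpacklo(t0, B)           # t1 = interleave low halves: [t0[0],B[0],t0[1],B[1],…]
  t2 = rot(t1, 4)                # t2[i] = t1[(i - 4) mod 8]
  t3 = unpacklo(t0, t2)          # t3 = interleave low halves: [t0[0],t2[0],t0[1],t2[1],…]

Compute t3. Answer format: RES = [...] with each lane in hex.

RES = [0xbc, 0x4c, 0x6e, 0x2c, 0x4c, 0xa4, 0xa4, 0x36]

  t0: bc 6e 4c a4 7f 61 c7 a0
  t1: bc 3f 6e f6 4c 2c a4 36
  t2: 4c 2c a4 36 bc 3f 6e f6
  t3: bc 4c 6e 2c 4c a4 a4 36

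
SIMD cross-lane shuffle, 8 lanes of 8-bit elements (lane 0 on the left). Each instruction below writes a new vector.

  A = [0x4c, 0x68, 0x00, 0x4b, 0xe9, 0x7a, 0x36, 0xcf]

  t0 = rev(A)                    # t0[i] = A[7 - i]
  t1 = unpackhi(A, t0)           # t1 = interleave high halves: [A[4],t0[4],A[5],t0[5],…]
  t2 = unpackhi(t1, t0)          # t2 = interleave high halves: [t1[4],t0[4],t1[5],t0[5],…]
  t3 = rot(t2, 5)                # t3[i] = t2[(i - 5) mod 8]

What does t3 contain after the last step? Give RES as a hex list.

t0 = [0xcf, 0x36, 0x7a, 0xe9, 0x4b, 0x00, 0x68, 0x4c]
t1 = [0xe9, 0x4b, 0x7a, 0x00, 0x36, 0x68, 0xcf, 0x4c]
t2 = [0x36, 0x4b, 0x68, 0x00, 0xcf, 0x68, 0x4c, 0x4c]
t3 = [0x00, 0xcf, 0x68, 0x4c, 0x4c, 0x36, 0x4b, 0x68]

RES = [ 0x00  0xcf  0x68  0x4c  0x4c  0x36  0x4b  0x68 ]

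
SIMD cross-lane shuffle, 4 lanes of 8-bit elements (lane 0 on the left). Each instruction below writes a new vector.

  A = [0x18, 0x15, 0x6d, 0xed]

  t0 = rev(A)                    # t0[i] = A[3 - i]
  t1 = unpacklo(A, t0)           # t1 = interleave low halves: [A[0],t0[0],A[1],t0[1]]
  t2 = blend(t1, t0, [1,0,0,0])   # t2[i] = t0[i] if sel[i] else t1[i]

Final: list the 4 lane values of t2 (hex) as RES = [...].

RES = [0xed, 0xed, 0x15, 0x6d]

→ t0 |ed|6d|15|18|
→ t1 |18|ed|15|6d|
→ t2 |ed|ed|15|6d|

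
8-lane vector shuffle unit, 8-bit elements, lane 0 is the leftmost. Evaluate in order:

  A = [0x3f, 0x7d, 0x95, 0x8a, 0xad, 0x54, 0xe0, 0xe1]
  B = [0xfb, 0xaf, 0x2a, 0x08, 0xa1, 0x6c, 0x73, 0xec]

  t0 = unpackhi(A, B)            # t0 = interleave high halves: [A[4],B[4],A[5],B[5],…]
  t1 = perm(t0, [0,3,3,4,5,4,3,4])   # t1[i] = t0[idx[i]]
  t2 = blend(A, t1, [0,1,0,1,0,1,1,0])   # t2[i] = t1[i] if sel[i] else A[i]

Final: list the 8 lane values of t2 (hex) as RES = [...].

t0 = [0xad, 0xa1, 0x54, 0x6c, 0xe0, 0x73, 0xe1, 0xec]
t1 = [0xad, 0x6c, 0x6c, 0xe0, 0x73, 0xe0, 0x6c, 0xe0]
t2 = [0x3f, 0x6c, 0x95, 0xe0, 0xad, 0xe0, 0x6c, 0xe1]

RES = [0x3f, 0x6c, 0x95, 0xe0, 0xad, 0xe0, 0x6c, 0xe1]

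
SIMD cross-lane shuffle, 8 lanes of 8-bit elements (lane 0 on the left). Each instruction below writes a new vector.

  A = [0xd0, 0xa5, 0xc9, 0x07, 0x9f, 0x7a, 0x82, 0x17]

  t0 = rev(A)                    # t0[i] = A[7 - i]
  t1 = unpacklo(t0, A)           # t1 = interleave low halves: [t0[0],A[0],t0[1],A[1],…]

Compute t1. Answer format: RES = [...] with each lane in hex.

→ t0 |17|82|7a|9f|07|c9|a5|d0|
→ t1 |17|d0|82|a5|7a|c9|9f|07|

RES = [0x17, 0xd0, 0x82, 0xa5, 0x7a, 0xc9, 0x9f, 0x07]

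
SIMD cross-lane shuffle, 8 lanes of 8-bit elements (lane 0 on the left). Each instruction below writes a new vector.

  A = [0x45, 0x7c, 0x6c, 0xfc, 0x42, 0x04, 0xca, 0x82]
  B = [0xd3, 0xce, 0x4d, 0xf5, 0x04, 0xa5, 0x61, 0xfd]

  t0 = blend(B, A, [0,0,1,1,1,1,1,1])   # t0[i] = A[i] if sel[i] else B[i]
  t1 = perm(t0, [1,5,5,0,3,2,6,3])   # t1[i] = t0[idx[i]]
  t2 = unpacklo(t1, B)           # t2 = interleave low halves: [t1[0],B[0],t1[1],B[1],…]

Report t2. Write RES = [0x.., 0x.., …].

  t0: d3 ce 6c fc 42 04 ca 82
  t1: ce 04 04 d3 fc 6c ca fc
  t2: ce d3 04 ce 04 4d d3 f5

RES = [0xce, 0xd3, 0x04, 0xce, 0x04, 0x4d, 0xd3, 0xf5]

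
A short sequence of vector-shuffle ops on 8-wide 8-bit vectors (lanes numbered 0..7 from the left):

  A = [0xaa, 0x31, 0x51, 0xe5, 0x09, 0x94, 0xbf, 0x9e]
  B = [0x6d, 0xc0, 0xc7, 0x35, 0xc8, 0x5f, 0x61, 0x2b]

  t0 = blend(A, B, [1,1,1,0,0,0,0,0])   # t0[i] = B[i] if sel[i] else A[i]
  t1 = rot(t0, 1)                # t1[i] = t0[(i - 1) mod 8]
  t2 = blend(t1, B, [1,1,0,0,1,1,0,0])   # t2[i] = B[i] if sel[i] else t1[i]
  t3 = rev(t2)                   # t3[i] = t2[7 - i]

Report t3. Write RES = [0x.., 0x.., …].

RES = [0xbf, 0x94, 0x5f, 0xc8, 0xc7, 0xc0, 0xc0, 0x6d]

t0 = [0x6d, 0xc0, 0xc7, 0xe5, 0x09, 0x94, 0xbf, 0x9e]
t1 = [0x9e, 0x6d, 0xc0, 0xc7, 0xe5, 0x09, 0x94, 0xbf]
t2 = [0x6d, 0xc0, 0xc0, 0xc7, 0xc8, 0x5f, 0x94, 0xbf]
t3 = [0xbf, 0x94, 0x5f, 0xc8, 0xc7, 0xc0, 0xc0, 0x6d]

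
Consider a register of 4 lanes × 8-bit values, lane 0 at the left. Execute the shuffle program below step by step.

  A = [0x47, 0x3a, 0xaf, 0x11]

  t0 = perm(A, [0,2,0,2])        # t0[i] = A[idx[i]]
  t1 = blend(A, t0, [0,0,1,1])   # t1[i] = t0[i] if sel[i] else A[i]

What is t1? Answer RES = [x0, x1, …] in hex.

RES = [0x47, 0x3a, 0x47, 0xaf]

→ t0 |47|af|47|af|
→ t1 |47|3a|47|af|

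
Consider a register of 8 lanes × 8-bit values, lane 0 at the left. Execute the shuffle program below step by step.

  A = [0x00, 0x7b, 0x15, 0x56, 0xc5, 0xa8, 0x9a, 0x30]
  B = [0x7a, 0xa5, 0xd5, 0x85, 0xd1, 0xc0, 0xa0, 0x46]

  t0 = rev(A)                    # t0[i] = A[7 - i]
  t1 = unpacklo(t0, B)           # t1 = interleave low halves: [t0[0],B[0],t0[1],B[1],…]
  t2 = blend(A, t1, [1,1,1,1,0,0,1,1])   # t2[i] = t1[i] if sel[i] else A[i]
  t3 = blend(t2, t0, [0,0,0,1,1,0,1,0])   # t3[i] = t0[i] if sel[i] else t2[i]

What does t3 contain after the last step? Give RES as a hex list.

RES = [0x30, 0x7a, 0x9a, 0xc5, 0x56, 0xa8, 0x7b, 0x85]

t0 = [0x30, 0x9a, 0xa8, 0xc5, 0x56, 0x15, 0x7b, 0x00]
t1 = [0x30, 0x7a, 0x9a, 0xa5, 0xa8, 0xd5, 0xc5, 0x85]
t2 = [0x30, 0x7a, 0x9a, 0xa5, 0xc5, 0xa8, 0xc5, 0x85]
t3 = [0x30, 0x7a, 0x9a, 0xc5, 0x56, 0xa8, 0x7b, 0x85]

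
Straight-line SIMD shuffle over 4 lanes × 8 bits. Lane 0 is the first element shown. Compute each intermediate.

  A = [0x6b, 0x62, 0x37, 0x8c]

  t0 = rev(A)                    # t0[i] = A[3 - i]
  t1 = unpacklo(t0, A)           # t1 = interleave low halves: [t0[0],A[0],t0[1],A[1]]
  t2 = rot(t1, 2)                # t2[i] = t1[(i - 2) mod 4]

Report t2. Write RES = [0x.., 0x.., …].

  t0: 8c 37 62 6b
  t1: 8c 6b 37 62
  t2: 37 62 8c 6b

RES = [ 0x37  0x62  0x8c  0x6b ]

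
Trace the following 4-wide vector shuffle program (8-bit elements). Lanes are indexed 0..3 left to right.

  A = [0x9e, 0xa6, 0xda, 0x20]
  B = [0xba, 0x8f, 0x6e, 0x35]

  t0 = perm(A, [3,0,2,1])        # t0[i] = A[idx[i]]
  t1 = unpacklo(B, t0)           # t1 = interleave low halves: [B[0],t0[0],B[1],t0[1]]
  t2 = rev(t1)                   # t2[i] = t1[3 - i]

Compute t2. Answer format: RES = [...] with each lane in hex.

  t0: 20 9e da a6
  t1: ba 20 8f 9e
  t2: 9e 8f 20 ba

RES = [0x9e, 0x8f, 0x20, 0xba]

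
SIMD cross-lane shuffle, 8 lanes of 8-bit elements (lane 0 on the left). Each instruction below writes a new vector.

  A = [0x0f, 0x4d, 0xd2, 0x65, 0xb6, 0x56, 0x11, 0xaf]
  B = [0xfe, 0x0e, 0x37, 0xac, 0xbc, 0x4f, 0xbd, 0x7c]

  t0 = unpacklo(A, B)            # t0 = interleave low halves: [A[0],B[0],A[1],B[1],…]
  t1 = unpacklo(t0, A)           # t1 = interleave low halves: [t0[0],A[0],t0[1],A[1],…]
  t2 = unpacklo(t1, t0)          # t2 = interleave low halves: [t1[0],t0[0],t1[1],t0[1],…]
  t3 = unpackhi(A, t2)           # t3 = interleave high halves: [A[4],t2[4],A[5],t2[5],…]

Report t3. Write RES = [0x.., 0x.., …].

RES = [0xb6, 0xfe, 0x56, 0x4d, 0x11, 0x4d, 0xaf, 0x0e]

t0 = [0x0f, 0xfe, 0x4d, 0x0e, 0xd2, 0x37, 0x65, 0xac]
t1 = [0x0f, 0x0f, 0xfe, 0x4d, 0x4d, 0xd2, 0x0e, 0x65]
t2 = [0x0f, 0x0f, 0x0f, 0xfe, 0xfe, 0x4d, 0x4d, 0x0e]
t3 = [0xb6, 0xfe, 0x56, 0x4d, 0x11, 0x4d, 0xaf, 0x0e]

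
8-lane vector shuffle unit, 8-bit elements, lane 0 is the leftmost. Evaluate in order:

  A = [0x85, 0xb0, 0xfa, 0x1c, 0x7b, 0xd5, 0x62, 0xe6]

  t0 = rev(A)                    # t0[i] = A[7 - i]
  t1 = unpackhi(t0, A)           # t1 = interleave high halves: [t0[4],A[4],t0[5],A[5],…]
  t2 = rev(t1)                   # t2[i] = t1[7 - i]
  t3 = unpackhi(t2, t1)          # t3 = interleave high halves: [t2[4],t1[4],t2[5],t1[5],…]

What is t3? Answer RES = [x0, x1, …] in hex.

RES = [0xd5, 0xb0, 0xfa, 0x62, 0x7b, 0x85, 0x1c, 0xe6]

  t0: e6 62 d5 7b 1c fa b0 85
  t1: 1c 7b fa d5 b0 62 85 e6
  t2: e6 85 62 b0 d5 fa 7b 1c
  t3: d5 b0 fa 62 7b 85 1c e6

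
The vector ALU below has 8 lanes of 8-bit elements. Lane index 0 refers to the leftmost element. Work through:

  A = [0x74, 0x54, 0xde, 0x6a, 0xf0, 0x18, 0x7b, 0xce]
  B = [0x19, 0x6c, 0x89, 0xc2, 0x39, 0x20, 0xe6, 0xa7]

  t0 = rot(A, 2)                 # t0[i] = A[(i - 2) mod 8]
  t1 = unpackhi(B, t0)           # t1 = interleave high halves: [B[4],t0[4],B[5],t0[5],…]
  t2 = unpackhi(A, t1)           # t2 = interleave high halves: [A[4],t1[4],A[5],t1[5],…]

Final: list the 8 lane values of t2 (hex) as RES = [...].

RES = [ 0xf0  0xe6  0x18  0xf0  0x7b  0xa7  0xce  0x18 ]

t0 = [0x7b, 0xce, 0x74, 0x54, 0xde, 0x6a, 0xf0, 0x18]
t1 = [0x39, 0xde, 0x20, 0x6a, 0xe6, 0xf0, 0xa7, 0x18]
t2 = [0xf0, 0xe6, 0x18, 0xf0, 0x7b, 0xa7, 0xce, 0x18]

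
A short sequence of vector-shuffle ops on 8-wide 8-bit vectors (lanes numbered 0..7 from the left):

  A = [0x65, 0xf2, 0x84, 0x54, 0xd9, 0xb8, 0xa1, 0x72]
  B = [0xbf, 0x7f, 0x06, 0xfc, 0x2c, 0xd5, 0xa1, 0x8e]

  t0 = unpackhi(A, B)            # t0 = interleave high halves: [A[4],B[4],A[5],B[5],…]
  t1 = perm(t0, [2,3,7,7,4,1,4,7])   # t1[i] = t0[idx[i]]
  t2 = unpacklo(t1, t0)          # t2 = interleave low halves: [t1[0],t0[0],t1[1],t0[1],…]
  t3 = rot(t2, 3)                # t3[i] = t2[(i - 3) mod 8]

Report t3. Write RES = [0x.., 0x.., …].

t0 = [0xd9, 0x2c, 0xb8, 0xd5, 0xa1, 0xa1, 0x72, 0x8e]
t1 = [0xb8, 0xd5, 0x8e, 0x8e, 0xa1, 0x2c, 0xa1, 0x8e]
t2 = [0xb8, 0xd9, 0xd5, 0x2c, 0x8e, 0xb8, 0x8e, 0xd5]
t3 = [0xb8, 0x8e, 0xd5, 0xb8, 0xd9, 0xd5, 0x2c, 0x8e]

RES = [ 0xb8  0x8e  0xd5  0xb8  0xd9  0xd5  0x2c  0x8e ]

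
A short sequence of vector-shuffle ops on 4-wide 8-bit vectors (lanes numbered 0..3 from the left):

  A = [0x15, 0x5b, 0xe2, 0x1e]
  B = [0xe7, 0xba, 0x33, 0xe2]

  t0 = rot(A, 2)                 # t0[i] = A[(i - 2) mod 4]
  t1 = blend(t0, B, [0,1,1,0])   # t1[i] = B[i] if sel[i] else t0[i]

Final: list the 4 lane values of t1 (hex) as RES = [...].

  t0: e2 1e 15 5b
  t1: e2 ba 33 5b

RES = [0xe2, 0xba, 0x33, 0x5b]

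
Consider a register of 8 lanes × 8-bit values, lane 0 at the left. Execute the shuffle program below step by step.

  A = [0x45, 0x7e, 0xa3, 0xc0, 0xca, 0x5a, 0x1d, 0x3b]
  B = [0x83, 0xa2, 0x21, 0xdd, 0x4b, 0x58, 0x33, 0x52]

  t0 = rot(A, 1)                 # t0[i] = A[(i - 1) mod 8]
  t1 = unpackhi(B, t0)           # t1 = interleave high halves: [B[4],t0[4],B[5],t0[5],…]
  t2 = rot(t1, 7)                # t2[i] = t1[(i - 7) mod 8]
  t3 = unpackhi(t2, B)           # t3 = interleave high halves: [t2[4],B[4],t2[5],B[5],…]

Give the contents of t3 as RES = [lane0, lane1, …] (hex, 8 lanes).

RES = [0x5a, 0x4b, 0x52, 0x58, 0x1d, 0x33, 0x4b, 0x52]

t0 = [0x3b, 0x45, 0x7e, 0xa3, 0xc0, 0xca, 0x5a, 0x1d]
t1 = [0x4b, 0xc0, 0x58, 0xca, 0x33, 0x5a, 0x52, 0x1d]
t2 = [0xc0, 0x58, 0xca, 0x33, 0x5a, 0x52, 0x1d, 0x4b]
t3 = [0x5a, 0x4b, 0x52, 0x58, 0x1d, 0x33, 0x4b, 0x52]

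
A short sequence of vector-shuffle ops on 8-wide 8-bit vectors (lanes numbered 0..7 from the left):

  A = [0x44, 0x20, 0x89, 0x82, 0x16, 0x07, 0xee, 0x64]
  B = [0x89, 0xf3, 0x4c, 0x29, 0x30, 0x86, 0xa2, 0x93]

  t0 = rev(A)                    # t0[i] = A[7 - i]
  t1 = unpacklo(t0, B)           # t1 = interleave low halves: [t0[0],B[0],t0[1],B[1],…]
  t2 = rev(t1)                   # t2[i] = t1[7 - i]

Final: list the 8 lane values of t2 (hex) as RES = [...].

→ t0 |64|ee|07|16|82|89|20|44|
→ t1 |64|89|ee|f3|07|4c|16|29|
→ t2 |29|16|4c|07|f3|ee|89|64|

RES = [0x29, 0x16, 0x4c, 0x07, 0xf3, 0xee, 0x89, 0x64]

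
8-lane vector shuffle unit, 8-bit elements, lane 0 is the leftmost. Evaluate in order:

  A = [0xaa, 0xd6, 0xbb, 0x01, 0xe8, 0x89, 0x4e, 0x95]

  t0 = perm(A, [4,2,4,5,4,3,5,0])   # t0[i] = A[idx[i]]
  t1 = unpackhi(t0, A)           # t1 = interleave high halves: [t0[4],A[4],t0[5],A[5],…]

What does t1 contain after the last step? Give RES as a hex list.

RES = [ 0xe8  0xe8  0x01  0x89  0x89  0x4e  0xaa  0x95 ]

  t0: e8 bb e8 89 e8 01 89 aa
  t1: e8 e8 01 89 89 4e aa 95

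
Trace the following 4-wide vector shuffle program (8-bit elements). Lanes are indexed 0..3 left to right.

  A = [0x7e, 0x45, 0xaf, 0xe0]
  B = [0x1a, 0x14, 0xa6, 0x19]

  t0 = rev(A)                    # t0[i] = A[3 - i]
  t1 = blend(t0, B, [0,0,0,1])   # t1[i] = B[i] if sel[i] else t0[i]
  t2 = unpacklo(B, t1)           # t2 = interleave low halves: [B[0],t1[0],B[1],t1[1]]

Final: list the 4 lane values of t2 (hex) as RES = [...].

RES = [ 0x1a  0xe0  0x14  0xaf ]

t0 = [0xe0, 0xaf, 0x45, 0x7e]
t1 = [0xe0, 0xaf, 0x45, 0x19]
t2 = [0x1a, 0xe0, 0x14, 0xaf]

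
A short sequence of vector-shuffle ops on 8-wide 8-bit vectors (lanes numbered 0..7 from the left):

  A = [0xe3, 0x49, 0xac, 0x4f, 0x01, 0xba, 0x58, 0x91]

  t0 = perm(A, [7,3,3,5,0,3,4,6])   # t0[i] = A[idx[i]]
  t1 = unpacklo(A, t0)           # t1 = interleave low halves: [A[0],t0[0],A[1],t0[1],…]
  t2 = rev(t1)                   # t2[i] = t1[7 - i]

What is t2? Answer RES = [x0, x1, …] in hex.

t0 = [0x91, 0x4f, 0x4f, 0xba, 0xe3, 0x4f, 0x01, 0x58]
t1 = [0xe3, 0x91, 0x49, 0x4f, 0xac, 0x4f, 0x4f, 0xba]
t2 = [0xba, 0x4f, 0x4f, 0xac, 0x4f, 0x49, 0x91, 0xe3]

RES = [ 0xba  0x4f  0x4f  0xac  0x4f  0x49  0x91  0xe3 ]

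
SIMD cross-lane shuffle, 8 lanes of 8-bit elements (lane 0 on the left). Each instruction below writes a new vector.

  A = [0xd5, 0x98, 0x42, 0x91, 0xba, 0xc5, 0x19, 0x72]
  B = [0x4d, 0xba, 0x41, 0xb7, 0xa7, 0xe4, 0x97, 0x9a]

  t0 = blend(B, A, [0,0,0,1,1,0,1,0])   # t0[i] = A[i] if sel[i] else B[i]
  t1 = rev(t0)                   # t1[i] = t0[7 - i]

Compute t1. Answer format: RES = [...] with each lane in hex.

→ t0 |4d|ba|41|91|ba|e4|19|9a|
→ t1 |9a|19|e4|ba|91|41|ba|4d|

RES = [ 0x9a  0x19  0xe4  0xba  0x91  0x41  0xba  0x4d ]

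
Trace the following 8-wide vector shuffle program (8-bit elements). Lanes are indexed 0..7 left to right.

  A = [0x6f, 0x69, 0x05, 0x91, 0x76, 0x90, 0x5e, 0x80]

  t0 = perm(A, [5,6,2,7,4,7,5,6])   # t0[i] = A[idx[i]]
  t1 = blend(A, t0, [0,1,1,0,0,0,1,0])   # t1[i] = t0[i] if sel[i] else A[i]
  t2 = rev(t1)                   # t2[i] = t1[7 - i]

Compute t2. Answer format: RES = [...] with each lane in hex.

  t0: 90 5e 05 80 76 80 90 5e
  t1: 6f 5e 05 91 76 90 90 80
  t2: 80 90 90 76 91 05 5e 6f

RES = [ 0x80  0x90  0x90  0x76  0x91  0x05  0x5e  0x6f ]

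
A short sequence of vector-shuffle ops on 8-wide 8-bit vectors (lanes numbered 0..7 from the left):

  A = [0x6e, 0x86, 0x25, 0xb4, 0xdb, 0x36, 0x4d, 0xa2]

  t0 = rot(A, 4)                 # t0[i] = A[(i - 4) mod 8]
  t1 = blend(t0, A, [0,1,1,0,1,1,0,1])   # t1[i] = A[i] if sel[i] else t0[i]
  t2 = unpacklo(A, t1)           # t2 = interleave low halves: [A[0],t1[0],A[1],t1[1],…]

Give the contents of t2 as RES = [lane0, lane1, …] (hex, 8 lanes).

RES = [0x6e, 0xdb, 0x86, 0x86, 0x25, 0x25, 0xb4, 0xa2]

→ t0 |db|36|4d|a2|6e|86|25|b4|
→ t1 |db|86|25|a2|db|36|25|a2|
→ t2 |6e|db|86|86|25|25|b4|a2|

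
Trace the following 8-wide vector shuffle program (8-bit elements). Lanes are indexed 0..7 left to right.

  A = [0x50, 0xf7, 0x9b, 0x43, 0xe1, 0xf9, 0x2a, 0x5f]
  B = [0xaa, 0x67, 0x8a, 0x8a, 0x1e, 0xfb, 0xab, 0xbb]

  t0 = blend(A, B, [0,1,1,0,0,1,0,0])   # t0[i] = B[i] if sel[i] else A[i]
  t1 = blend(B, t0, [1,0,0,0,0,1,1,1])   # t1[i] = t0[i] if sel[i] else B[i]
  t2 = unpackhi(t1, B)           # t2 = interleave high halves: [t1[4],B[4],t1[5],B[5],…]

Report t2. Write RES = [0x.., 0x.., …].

t0 = [0x50, 0x67, 0x8a, 0x43, 0xe1, 0xfb, 0x2a, 0x5f]
t1 = [0x50, 0x67, 0x8a, 0x8a, 0x1e, 0xfb, 0x2a, 0x5f]
t2 = [0x1e, 0x1e, 0xfb, 0xfb, 0x2a, 0xab, 0x5f, 0xbb]

RES = [0x1e, 0x1e, 0xfb, 0xfb, 0x2a, 0xab, 0x5f, 0xbb]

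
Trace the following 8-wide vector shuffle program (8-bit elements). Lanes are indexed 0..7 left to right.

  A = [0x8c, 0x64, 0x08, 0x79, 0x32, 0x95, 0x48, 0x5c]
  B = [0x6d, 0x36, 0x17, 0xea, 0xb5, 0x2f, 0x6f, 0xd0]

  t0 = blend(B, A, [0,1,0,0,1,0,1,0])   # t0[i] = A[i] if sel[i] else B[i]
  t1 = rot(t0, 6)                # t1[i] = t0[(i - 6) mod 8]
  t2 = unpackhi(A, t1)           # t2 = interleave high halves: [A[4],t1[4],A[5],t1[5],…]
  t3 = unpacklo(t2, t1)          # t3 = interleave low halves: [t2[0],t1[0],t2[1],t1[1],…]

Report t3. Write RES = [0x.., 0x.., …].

RES = [0x32, 0x17, 0x48, 0xea, 0x95, 0x32, 0xd0, 0x2f]

  t0: 6d 64 17 ea 32 2f 48 d0
  t1: 17 ea 32 2f 48 d0 6d 64
  t2: 32 48 95 d0 48 6d 5c 64
  t3: 32 17 48 ea 95 32 d0 2f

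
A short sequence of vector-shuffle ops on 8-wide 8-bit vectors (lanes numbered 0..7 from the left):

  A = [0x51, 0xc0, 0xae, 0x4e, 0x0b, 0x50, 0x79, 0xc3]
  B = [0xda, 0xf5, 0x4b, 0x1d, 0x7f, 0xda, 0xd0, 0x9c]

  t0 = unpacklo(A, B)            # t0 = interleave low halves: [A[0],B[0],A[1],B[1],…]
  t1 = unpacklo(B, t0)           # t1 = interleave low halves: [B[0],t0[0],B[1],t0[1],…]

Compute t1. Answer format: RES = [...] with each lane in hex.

RES = [0xda, 0x51, 0xf5, 0xda, 0x4b, 0xc0, 0x1d, 0xf5]

  t0: 51 da c0 f5 ae 4b 4e 1d
  t1: da 51 f5 da 4b c0 1d f5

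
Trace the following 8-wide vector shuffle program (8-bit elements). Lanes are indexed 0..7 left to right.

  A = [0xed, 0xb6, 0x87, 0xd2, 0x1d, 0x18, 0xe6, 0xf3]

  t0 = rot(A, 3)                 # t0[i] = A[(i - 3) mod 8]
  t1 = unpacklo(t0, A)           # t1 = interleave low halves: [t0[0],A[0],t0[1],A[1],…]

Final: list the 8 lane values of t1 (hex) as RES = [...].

  t0: 18 e6 f3 ed b6 87 d2 1d
  t1: 18 ed e6 b6 f3 87 ed d2

RES = [ 0x18  0xed  0xe6  0xb6  0xf3  0x87  0xed  0xd2 ]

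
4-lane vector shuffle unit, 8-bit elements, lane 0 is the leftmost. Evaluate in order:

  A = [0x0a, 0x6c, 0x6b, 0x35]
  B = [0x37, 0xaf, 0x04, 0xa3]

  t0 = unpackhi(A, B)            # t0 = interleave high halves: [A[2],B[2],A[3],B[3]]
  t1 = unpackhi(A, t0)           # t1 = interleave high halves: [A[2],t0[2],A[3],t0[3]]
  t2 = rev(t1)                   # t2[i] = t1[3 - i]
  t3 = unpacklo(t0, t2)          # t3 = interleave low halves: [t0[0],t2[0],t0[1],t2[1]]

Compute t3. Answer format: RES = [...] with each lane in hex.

t0 = [0x6b, 0x04, 0x35, 0xa3]
t1 = [0x6b, 0x35, 0x35, 0xa3]
t2 = [0xa3, 0x35, 0x35, 0x6b]
t3 = [0x6b, 0xa3, 0x04, 0x35]

RES = [0x6b, 0xa3, 0x04, 0x35]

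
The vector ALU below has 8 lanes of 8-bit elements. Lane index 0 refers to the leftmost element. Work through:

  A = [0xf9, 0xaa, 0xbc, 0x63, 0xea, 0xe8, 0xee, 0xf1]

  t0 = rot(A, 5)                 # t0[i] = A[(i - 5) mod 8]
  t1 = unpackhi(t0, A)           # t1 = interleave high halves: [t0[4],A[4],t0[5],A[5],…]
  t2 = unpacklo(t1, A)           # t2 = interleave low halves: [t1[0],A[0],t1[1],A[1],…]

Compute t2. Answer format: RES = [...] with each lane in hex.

  t0: 63 ea e8 ee f1 f9 aa bc
  t1: f1 ea f9 e8 aa ee bc f1
  t2: f1 f9 ea aa f9 bc e8 63

RES = [0xf1, 0xf9, 0xea, 0xaa, 0xf9, 0xbc, 0xe8, 0x63]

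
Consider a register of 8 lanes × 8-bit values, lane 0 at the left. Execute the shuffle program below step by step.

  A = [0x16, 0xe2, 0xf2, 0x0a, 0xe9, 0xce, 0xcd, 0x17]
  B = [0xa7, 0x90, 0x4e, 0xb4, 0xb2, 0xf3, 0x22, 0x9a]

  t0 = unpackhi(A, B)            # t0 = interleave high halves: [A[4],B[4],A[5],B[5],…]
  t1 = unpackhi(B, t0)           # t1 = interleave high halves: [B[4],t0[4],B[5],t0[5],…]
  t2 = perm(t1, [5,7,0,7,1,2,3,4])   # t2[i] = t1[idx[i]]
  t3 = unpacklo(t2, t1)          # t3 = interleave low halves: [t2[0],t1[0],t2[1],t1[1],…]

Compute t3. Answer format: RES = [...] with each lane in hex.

RES = [ 0x17  0xb2  0x9a  0xcd  0xb2  0xf3  0x9a  0x22 ]

→ t0 |e9|b2|ce|f3|cd|22|17|9a|
→ t1 |b2|cd|f3|22|22|17|9a|9a|
→ t2 |17|9a|b2|9a|cd|f3|22|22|
→ t3 |17|b2|9a|cd|b2|f3|9a|22|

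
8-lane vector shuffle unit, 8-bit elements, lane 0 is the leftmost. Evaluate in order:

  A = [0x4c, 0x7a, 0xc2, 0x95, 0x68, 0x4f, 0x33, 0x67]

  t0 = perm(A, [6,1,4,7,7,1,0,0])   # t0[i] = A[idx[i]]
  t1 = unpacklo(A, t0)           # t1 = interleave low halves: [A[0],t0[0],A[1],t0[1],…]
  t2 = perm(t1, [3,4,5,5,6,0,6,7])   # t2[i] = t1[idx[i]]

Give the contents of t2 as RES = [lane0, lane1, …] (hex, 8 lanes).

RES = [0x7a, 0xc2, 0x68, 0x68, 0x95, 0x4c, 0x95, 0x67]

  t0: 33 7a 68 67 67 7a 4c 4c
  t1: 4c 33 7a 7a c2 68 95 67
  t2: 7a c2 68 68 95 4c 95 67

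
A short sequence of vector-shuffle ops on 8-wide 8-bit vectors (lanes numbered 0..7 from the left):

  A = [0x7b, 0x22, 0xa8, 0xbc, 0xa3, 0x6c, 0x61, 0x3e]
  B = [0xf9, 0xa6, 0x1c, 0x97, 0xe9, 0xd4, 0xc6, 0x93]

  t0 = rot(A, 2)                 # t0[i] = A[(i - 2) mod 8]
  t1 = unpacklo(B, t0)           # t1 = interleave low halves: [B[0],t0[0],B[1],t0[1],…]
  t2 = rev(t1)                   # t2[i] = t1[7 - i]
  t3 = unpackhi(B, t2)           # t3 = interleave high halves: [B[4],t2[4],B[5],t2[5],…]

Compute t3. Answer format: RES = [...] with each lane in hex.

RES = [ 0xe9  0x3e  0xd4  0xa6  0xc6  0x61  0x93  0xf9 ]

t0 = [0x61, 0x3e, 0x7b, 0x22, 0xa8, 0xbc, 0xa3, 0x6c]
t1 = [0xf9, 0x61, 0xa6, 0x3e, 0x1c, 0x7b, 0x97, 0x22]
t2 = [0x22, 0x97, 0x7b, 0x1c, 0x3e, 0xa6, 0x61, 0xf9]
t3 = [0xe9, 0x3e, 0xd4, 0xa6, 0xc6, 0x61, 0x93, 0xf9]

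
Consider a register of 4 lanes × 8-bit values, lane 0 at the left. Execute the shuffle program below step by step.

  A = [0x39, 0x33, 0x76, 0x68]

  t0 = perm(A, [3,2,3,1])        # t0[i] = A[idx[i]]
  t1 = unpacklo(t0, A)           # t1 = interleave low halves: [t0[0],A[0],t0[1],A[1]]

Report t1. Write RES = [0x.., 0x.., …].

→ t0 |68|76|68|33|
→ t1 |68|39|76|33|

RES = [ 0x68  0x39  0x76  0x33 ]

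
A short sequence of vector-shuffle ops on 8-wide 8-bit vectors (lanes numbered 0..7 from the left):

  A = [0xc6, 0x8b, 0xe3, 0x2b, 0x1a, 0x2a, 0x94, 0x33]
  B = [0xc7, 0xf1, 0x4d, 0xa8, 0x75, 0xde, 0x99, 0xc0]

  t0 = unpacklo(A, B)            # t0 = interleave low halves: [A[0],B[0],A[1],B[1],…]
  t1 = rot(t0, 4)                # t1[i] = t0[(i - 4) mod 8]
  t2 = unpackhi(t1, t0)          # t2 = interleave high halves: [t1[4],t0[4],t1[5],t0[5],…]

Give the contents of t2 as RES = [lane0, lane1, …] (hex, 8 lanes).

→ t0 |c6|c7|8b|f1|e3|4d|2b|a8|
→ t1 |e3|4d|2b|a8|c6|c7|8b|f1|
→ t2 |c6|e3|c7|4d|8b|2b|f1|a8|

RES = [0xc6, 0xe3, 0xc7, 0x4d, 0x8b, 0x2b, 0xf1, 0xa8]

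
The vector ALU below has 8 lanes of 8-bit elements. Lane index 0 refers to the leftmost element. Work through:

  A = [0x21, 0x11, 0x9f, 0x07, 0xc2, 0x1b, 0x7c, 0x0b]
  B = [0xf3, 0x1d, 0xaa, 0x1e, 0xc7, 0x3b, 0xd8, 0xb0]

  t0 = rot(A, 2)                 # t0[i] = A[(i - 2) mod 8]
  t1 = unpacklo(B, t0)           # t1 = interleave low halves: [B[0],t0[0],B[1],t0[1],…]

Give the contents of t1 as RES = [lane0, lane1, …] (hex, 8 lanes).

RES = [ 0xf3  0x7c  0x1d  0x0b  0xaa  0x21  0x1e  0x11 ]

  t0: 7c 0b 21 11 9f 07 c2 1b
  t1: f3 7c 1d 0b aa 21 1e 11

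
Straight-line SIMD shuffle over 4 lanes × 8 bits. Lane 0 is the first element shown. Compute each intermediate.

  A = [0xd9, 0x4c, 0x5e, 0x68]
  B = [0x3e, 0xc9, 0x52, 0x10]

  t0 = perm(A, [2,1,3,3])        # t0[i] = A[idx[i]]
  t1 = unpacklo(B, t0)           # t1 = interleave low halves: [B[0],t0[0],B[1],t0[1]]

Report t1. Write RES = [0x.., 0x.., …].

t0 = [0x5e, 0x4c, 0x68, 0x68]
t1 = [0x3e, 0x5e, 0xc9, 0x4c]

RES = [ 0x3e  0x5e  0xc9  0x4c ]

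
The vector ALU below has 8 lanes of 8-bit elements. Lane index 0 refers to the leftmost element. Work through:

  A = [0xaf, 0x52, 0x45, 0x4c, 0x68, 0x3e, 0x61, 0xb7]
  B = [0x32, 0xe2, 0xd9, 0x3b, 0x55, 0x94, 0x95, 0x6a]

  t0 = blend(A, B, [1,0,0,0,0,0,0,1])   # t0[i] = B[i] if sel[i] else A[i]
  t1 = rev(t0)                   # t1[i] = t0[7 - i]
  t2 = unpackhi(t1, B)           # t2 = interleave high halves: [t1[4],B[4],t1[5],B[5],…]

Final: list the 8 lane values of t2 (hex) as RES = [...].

RES = [ 0x4c  0x55  0x45  0x94  0x52  0x95  0x32  0x6a ]

→ t0 |32|52|45|4c|68|3e|61|6a|
→ t1 |6a|61|3e|68|4c|45|52|32|
→ t2 |4c|55|45|94|52|95|32|6a|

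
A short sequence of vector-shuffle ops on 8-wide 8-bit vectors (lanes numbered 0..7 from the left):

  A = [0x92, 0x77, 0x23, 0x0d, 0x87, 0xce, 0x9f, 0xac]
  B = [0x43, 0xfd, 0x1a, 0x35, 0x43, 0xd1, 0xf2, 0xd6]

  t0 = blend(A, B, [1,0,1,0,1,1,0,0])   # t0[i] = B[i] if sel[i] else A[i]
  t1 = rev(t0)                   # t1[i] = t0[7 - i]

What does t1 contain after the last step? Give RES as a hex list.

RES = [ 0xac  0x9f  0xd1  0x43  0x0d  0x1a  0x77  0x43 ]

  t0: 43 77 1a 0d 43 d1 9f ac
  t1: ac 9f d1 43 0d 1a 77 43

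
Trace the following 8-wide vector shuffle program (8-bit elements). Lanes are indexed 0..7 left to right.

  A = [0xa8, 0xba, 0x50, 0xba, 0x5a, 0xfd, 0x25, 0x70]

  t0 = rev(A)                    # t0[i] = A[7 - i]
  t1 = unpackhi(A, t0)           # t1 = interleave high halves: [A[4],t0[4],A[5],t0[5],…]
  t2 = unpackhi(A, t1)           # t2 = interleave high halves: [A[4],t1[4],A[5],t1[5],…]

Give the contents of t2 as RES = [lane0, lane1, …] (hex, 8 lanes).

  t0: 70 25 fd 5a ba 50 ba a8
  t1: 5a ba fd 50 25 ba 70 a8
  t2: 5a 25 fd ba 25 70 70 a8

RES = [ 0x5a  0x25  0xfd  0xba  0x25  0x70  0x70  0xa8 ]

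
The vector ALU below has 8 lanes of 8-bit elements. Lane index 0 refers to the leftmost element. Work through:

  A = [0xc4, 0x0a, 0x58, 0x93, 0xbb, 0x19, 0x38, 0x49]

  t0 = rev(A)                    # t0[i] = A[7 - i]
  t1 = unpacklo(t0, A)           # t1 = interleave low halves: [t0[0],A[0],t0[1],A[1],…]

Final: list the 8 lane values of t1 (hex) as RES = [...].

RES = [0x49, 0xc4, 0x38, 0x0a, 0x19, 0x58, 0xbb, 0x93]

  t0: 49 38 19 bb 93 58 0a c4
  t1: 49 c4 38 0a 19 58 bb 93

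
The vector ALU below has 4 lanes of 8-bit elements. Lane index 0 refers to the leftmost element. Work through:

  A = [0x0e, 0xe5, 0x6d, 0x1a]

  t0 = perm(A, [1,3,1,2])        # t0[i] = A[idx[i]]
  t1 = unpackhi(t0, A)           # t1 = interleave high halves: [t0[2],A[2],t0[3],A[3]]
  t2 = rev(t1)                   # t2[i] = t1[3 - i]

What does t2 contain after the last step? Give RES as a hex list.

RES = [0x1a, 0x6d, 0x6d, 0xe5]

t0 = [0xe5, 0x1a, 0xe5, 0x6d]
t1 = [0xe5, 0x6d, 0x6d, 0x1a]
t2 = [0x1a, 0x6d, 0x6d, 0xe5]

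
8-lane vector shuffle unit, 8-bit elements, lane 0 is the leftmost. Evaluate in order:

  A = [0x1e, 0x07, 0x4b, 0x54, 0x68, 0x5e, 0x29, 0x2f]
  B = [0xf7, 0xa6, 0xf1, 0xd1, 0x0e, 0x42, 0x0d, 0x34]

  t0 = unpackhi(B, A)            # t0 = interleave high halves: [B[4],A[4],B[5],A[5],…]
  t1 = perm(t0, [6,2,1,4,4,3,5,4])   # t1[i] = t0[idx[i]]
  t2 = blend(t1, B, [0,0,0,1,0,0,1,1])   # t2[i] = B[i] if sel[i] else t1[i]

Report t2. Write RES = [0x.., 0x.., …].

  t0: 0e 68 42 5e 0d 29 34 2f
  t1: 34 42 68 0d 0d 5e 29 0d
  t2: 34 42 68 d1 0d 5e 0d 34

RES = [ 0x34  0x42  0x68  0xd1  0x0d  0x5e  0x0d  0x34 ]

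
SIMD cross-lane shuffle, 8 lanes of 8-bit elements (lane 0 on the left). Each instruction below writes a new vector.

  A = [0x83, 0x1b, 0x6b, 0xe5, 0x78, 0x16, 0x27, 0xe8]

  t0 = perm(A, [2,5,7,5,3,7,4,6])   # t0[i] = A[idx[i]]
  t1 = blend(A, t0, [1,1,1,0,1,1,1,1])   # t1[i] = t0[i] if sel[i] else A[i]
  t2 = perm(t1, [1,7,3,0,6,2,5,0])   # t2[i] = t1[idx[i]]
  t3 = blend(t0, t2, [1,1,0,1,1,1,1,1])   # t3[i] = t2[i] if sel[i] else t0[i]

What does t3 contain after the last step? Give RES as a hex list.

RES = [0x16, 0x27, 0xe8, 0x6b, 0x78, 0xe8, 0xe8, 0x6b]

t0 = [0x6b, 0x16, 0xe8, 0x16, 0xe5, 0xe8, 0x78, 0x27]
t1 = [0x6b, 0x16, 0xe8, 0xe5, 0xe5, 0xe8, 0x78, 0x27]
t2 = [0x16, 0x27, 0xe5, 0x6b, 0x78, 0xe8, 0xe8, 0x6b]
t3 = [0x16, 0x27, 0xe8, 0x6b, 0x78, 0xe8, 0xe8, 0x6b]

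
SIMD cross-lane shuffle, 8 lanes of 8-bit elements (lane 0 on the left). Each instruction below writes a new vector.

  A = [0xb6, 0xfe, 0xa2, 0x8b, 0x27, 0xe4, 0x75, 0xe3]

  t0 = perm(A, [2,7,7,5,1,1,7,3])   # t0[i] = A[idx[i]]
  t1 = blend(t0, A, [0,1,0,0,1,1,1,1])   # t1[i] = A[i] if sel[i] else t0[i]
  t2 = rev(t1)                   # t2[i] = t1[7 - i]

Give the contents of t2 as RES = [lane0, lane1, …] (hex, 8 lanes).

→ t0 |a2|e3|e3|e4|fe|fe|e3|8b|
→ t1 |a2|fe|e3|e4|27|e4|75|e3|
→ t2 |e3|75|e4|27|e4|e3|fe|a2|

RES = [ 0xe3  0x75  0xe4  0x27  0xe4  0xe3  0xfe  0xa2 ]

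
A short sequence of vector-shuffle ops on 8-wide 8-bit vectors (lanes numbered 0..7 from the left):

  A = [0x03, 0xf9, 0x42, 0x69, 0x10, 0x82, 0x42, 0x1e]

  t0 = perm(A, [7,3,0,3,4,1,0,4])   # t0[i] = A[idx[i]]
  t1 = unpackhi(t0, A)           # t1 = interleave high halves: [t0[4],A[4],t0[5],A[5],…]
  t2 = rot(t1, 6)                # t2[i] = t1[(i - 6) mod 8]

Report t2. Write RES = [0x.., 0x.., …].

RES = [ 0xf9  0x82  0x03  0x42  0x10  0x1e  0x10  0x10 ]

t0 = [0x1e, 0x69, 0x03, 0x69, 0x10, 0xf9, 0x03, 0x10]
t1 = [0x10, 0x10, 0xf9, 0x82, 0x03, 0x42, 0x10, 0x1e]
t2 = [0xf9, 0x82, 0x03, 0x42, 0x10, 0x1e, 0x10, 0x10]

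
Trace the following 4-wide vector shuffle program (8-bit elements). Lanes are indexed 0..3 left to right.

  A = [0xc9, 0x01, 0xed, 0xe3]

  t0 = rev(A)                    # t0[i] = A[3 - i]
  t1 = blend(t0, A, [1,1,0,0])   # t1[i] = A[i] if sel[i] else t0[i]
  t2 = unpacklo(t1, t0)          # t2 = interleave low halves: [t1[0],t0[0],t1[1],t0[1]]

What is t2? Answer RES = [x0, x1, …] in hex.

  t0: e3 ed 01 c9
  t1: c9 01 01 c9
  t2: c9 e3 01 ed

RES = [ 0xc9  0xe3  0x01  0xed ]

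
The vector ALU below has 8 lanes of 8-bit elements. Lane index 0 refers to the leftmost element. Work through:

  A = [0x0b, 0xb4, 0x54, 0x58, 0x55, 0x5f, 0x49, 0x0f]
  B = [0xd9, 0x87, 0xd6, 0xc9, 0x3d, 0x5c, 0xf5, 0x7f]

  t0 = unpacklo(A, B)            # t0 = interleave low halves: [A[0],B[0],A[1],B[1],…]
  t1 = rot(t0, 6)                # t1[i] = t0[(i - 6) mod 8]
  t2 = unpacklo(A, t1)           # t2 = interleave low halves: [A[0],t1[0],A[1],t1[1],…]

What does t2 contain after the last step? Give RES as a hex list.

RES = [0x0b, 0xb4, 0xb4, 0x87, 0x54, 0x54, 0x58, 0xd6]

→ t0 |0b|d9|b4|87|54|d6|58|c9|
→ t1 |b4|87|54|d6|58|c9|0b|d9|
→ t2 |0b|b4|b4|87|54|54|58|d6|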